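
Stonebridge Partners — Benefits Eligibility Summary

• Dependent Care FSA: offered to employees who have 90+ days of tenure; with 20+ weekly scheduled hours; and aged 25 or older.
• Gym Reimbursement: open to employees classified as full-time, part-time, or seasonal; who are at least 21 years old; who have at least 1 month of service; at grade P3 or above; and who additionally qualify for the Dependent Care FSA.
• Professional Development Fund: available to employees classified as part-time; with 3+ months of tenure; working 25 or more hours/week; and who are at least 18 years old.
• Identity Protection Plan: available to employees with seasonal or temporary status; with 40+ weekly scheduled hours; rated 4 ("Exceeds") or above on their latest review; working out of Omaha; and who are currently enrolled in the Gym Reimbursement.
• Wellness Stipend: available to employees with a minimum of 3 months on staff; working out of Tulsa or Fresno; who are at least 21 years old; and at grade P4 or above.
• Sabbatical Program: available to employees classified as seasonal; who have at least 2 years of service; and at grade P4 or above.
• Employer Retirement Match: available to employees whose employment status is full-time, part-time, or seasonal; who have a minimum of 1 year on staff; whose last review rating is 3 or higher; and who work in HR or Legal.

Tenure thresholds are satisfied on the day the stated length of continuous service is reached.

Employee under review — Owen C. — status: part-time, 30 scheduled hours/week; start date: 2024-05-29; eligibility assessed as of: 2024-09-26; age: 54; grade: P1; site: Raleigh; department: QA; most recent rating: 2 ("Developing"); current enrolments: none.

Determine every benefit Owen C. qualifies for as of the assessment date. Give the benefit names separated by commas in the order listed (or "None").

Service from 2024-05-29 to 2024-09-26: 120 days.
Dependent Care FSA — service 120 days ≥ 90 days ✓; 30 hrs/wk ≥ 20 ✓; age 54 ≥ 25 ✓ → eligible.
Gym Reimbursement — status part-time ✓; age 54 ≥ 21 ✓; service 120 days ≥ 1 month (≈30 days) ✓; grade P1 < P3 ✗ → not eligible.
Professional Development Fund — status part-time ✓; service 120 days ≥ 3 months (≈90 days) ✓; 30 hrs/wk ≥ 25 ✓; age 54 ≥ 18 ✓ → eligible.
Identity Protection Plan — status part-time ✗ (requires seasonal or temporary) → not eligible.
Wellness Stipend — service 120 days ≥ 3 months (≈90 days) ✓; site Raleigh ✗ (not Tulsa or Fresno) → not eligible.
Sabbatical Program — status part-time ✗ (requires seasonal) → not eligible.
Employer Retirement Match — status part-time ✓; service 120 days < 1 year (≈365 days) ✗ → not eligible.

Dependent Care FSA, Professional Development Fund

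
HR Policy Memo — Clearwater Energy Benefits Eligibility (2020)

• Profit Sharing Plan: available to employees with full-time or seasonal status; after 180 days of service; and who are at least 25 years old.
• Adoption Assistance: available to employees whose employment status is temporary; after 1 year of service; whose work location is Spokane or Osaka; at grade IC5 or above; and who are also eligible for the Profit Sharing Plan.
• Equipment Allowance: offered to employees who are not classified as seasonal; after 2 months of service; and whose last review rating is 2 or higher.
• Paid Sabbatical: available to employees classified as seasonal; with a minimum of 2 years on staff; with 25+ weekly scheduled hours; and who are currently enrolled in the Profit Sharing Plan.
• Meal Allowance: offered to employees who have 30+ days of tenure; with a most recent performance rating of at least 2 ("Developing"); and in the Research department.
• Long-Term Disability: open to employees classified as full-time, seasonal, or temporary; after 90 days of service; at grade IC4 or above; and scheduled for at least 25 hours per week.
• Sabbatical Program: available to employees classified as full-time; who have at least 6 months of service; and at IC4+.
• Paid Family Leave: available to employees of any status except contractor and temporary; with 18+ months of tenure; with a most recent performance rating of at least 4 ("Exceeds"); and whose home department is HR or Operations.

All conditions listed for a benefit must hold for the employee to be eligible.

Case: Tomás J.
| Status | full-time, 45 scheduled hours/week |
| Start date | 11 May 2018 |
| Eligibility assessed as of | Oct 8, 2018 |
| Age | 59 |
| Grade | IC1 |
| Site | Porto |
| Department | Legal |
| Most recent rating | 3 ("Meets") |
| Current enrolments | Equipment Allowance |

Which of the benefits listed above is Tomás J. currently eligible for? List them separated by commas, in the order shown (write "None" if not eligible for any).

Equipment Allowance

Service from 11 May 2018 to Oct 8, 2018: 150 days.
Profit Sharing Plan — status full-time ✓; service 150 days < 180 days ✗ → not eligible.
Adoption Assistance — status full-time ✗ (requires temporary) → not eligible.
Equipment Allowance — status full-time ✓ (not excluded); service 150 days ≥ 2 months (≈60 days) ✓; rating 3 ≥ 2 ✓ → eligible.
Paid Sabbatical — status full-time ✗ (requires seasonal) → not eligible.
Meal Allowance — service 150 days ≥ 30 days ✓; rating 3 ≥ 2 ✓; dept Legal ✗ → not eligible.
Long-Term Disability — status full-time ✓; service 150 days ≥ 90 days ✓; grade IC1 < IC4 ✗ → not eligible.
Sabbatical Program — status full-time ✓; service 150 days < 6 months (≈180 days) ✗ → not eligible.
Paid Family Leave — status full-time ✓ (not excluded); service 150 days < 18 months (≈540 days) ✗ → not eligible.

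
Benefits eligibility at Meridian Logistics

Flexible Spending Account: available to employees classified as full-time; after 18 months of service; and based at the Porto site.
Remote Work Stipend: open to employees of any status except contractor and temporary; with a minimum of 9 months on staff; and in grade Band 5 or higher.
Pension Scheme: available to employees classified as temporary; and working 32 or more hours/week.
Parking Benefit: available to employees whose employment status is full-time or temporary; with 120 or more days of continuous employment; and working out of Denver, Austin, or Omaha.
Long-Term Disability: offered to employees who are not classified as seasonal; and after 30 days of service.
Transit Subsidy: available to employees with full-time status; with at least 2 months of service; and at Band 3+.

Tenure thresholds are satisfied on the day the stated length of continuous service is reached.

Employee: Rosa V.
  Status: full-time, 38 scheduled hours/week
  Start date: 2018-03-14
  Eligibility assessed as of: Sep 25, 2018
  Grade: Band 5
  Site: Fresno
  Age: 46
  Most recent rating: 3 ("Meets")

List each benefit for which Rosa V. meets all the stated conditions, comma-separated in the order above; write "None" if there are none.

Long-Term Disability, Transit Subsidy

Service from 2018-03-14 to Sep 25, 2018: 195 days.
Flexible Spending Account — status full-time ✓; service 195 days < 18 months (≈540 days) ✗ → not eligible.
Remote Work Stipend — status full-time ✓ (not excluded); service 195 days < 9 months (≈270 days) ✗ → not eligible.
Pension Scheme — status full-time ✗ (requires temporary) → not eligible.
Parking Benefit — status full-time ✓; service 195 days ≥ 120 days ✓; site Fresno ✗ (not Denver, Austin, or Omaha) → not eligible.
Long-Term Disability — status full-time ✓ (not excluded); service 195 days ≥ 30 days ✓ → eligible.
Transit Subsidy — status full-time ✓; service 195 days ≥ 2 months (≈60 days) ✓; grade Band 5 ≥ Band 3 ✓ → eligible.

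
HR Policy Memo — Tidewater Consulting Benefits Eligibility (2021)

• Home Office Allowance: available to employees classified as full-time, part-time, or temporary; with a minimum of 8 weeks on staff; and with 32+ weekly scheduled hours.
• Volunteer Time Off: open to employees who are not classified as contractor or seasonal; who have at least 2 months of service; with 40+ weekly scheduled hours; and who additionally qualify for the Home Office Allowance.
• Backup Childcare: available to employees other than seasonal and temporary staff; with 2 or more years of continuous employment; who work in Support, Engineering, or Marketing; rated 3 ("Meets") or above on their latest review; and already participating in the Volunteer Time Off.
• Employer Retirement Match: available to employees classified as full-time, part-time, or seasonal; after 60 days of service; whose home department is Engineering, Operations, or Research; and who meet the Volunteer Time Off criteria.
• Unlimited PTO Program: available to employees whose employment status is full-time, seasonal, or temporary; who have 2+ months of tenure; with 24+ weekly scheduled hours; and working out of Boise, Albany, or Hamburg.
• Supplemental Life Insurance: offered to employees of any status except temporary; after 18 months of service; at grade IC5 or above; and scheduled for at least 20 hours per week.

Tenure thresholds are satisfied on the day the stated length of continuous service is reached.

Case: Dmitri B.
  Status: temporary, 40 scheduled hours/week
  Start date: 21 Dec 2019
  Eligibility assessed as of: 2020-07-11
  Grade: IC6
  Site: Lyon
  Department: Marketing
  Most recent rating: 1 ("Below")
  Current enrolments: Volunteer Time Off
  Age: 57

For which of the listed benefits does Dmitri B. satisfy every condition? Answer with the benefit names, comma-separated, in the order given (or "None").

Service from 21 Dec 2019 to 2020-07-11: 203 days.
Home Office Allowance — status temporary ✓; service 203 days ≥ 8 weeks (≈56 days) ✓; 40 hrs/wk ≥ 32 ✓ → eligible.
Volunteer Time Off — status temporary ✓ (not excluded); service 203 days ≥ 2 months (≈60 days) ✓; 40 hrs/wk ≥ 40 ✓; eligible for Home Office Allowance ✓ → eligible.
Backup Childcare — status temporary ✗ (excluded) → not eligible.
Employer Retirement Match — status temporary ✗ (requires full-time, part-time, or seasonal) → not eligible.
Unlimited PTO Program — status temporary ✓; service 203 days ≥ 2 months (≈60 days) ✓; 40 hrs/wk ≥ 24 ✓; site Lyon ✗ (not Boise, Albany, or Hamburg) → not eligible.
Supplemental Life Insurance — status temporary ✗ (excluded) → not eligible.

Home Office Allowance, Volunteer Time Off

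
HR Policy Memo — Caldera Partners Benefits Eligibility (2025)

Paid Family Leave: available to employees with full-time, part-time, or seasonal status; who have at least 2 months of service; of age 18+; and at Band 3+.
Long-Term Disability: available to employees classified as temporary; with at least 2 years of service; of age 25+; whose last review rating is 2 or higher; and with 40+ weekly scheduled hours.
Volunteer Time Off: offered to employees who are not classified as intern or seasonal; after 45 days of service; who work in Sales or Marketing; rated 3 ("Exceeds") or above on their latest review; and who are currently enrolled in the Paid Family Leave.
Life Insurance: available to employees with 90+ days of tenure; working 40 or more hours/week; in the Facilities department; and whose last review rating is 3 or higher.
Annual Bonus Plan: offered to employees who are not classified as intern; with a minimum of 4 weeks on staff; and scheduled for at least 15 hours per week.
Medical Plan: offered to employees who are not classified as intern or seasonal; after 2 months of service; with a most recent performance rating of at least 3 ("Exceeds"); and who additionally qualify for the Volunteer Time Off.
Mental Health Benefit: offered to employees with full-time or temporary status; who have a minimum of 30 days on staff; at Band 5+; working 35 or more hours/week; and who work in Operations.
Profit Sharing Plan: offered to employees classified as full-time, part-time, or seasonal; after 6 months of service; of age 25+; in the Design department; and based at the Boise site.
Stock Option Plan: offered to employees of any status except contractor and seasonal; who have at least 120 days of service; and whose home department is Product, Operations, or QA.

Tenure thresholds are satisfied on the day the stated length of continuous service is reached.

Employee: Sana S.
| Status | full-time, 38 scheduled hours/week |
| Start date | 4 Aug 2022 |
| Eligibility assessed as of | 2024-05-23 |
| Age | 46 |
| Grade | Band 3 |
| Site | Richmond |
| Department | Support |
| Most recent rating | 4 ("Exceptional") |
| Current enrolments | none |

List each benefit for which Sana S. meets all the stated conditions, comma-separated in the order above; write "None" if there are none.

Service from 4 Aug 2022 to 2024-05-23: 658 days.
Paid Family Leave — status full-time ✓; service 658 days ≥ 2 months (≈60 days) ✓; age 46 ≥ 18 ✓; grade Band 3 ≥ Band 3 ✓ → eligible.
Long-Term Disability — status full-time ✗ (requires temporary) → not eligible.
Volunteer Time Off — status full-time ✓ (not excluded); service 658 days ≥ 45 days ✓; dept Support ✗ → not eligible.
Life Insurance — service 658 days ≥ 90 days ✓; 38 hrs/wk < 40 ✗ → not eligible.
Annual Bonus Plan — status full-time ✓ (not excluded); service 658 days ≥ 4 weeks (≈28 days) ✓; 38 hrs/wk ≥ 15 ✓ → eligible.
Medical Plan — status full-time ✓ (not excluded); service 658 days ≥ 2 months (≈60 days) ✓; rating 4 ≥ 3 ✓; not eligible for Volunteer Time Off ✗ → not eligible.
Mental Health Benefit — status full-time ✓; service 658 days ≥ 30 days ✓; grade Band 3 < Band 5 ✗ → not eligible.
Profit Sharing Plan — status full-time ✓; service 658 days ≥ 6 months (≈180 days) ✓; age 46 ≥ 25 ✓; dept Support ✗ → not eligible.
Stock Option Plan — status full-time ✓ (not excluded); service 658 days ≥ 120 days ✓; dept Support ✗ → not eligible.

Paid Family Leave, Annual Bonus Plan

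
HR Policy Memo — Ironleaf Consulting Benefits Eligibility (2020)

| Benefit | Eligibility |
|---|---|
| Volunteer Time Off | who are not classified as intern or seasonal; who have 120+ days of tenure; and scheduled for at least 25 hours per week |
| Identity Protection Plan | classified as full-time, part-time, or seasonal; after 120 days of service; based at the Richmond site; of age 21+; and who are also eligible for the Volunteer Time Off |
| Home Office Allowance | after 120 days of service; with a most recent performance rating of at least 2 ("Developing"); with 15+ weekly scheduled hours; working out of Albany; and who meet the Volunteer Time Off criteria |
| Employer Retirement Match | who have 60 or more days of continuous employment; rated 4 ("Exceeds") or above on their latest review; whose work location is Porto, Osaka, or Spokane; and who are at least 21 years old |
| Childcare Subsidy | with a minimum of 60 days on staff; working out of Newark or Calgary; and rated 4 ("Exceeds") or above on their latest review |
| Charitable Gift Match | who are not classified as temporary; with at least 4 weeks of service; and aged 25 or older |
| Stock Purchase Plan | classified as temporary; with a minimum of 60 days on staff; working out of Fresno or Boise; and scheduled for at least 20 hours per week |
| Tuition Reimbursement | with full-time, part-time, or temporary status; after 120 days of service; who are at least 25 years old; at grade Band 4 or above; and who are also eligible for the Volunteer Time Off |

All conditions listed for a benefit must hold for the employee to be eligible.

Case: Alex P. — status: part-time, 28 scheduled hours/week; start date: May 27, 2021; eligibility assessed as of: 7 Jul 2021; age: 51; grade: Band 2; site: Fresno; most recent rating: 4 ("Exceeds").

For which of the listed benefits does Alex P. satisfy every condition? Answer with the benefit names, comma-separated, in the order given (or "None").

Charitable Gift Match

Service from May 27, 2021 to 7 Jul 2021: 41 days.
Volunteer Time Off — status part-time ✓ (not excluded); service 41 days < 120 days ✗ → not eligible.
Identity Protection Plan — status part-time ✓; service 41 days < 120 days ✗ → not eligible.
Home Office Allowance — service 41 days < 120 days ✗ → not eligible.
Employer Retirement Match — service 41 days < 60 days ✗ → not eligible.
Childcare Subsidy — service 41 days < 60 days ✗ → not eligible.
Charitable Gift Match — status part-time ✓ (not excluded); service 41 days ≥ 4 weeks (≈28 days) ✓; age 51 ≥ 25 ✓ → eligible.
Stock Purchase Plan — status part-time ✗ (requires temporary) → not eligible.
Tuition Reimbursement — status part-time ✓; service 41 days < 120 days ✗ → not eligible.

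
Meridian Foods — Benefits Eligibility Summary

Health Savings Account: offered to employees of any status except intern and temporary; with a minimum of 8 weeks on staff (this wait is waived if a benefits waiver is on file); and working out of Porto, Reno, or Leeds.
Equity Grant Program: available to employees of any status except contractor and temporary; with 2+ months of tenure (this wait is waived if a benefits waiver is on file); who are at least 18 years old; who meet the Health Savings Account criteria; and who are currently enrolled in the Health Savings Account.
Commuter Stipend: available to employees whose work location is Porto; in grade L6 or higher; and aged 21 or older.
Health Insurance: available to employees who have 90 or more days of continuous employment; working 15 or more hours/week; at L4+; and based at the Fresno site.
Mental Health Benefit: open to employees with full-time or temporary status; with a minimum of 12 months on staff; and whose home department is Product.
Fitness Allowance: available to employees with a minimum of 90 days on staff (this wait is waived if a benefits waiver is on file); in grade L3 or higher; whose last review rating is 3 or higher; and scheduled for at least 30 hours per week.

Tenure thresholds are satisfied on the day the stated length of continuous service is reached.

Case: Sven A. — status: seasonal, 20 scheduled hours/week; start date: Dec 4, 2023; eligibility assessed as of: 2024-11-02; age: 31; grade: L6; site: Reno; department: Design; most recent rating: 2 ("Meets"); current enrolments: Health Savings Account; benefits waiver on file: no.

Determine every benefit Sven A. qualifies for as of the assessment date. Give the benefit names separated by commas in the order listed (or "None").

Service from Dec 4, 2023 to 2024-11-02: 334 days.
Health Savings Account — status seasonal ✓ (not excluded); no waiver, service 334 days ≥ 8 weeks (≈56 days) ✓; site Reno ✓ → eligible.
Equity Grant Program — status seasonal ✓ (not excluded); no waiver, service 334 days ≥ 2 months (≈60 days) ✓; age 31 ≥ 18 ✓; eligible for Health Savings Account ✓; enrolled in Health Savings Account ✓ → eligible.
Commuter Stipend — site Reno ✗ (not Porto) → not eligible.
Health Insurance — service 334 days ≥ 90 days ✓; 20 hrs/wk ≥ 15 ✓; grade L6 ≥ L4 ✓; site Reno ✗ (not Fresno) → not eligible.
Mental Health Benefit — status seasonal ✗ (requires full-time or temporary) → not eligible.
Fitness Allowance — no waiver, service 334 days ≥ 90 days ✓; grade L6 ≥ L3 ✓; rating 2 < 3 ✗ → not eligible.

Health Savings Account, Equity Grant Program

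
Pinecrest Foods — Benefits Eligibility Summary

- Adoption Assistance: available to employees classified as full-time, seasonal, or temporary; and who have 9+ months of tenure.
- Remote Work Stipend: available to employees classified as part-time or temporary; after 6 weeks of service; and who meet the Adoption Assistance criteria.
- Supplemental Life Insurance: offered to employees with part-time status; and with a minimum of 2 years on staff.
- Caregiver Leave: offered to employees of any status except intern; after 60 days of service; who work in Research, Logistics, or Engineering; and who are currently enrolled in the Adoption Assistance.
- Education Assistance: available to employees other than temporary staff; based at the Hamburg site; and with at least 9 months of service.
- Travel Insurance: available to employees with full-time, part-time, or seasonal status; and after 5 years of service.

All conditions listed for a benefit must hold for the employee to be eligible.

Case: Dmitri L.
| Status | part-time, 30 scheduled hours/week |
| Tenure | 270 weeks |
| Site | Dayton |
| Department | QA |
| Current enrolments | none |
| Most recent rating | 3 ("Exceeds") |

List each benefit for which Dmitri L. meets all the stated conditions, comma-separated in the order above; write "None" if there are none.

Supplemental Life Insurance, Travel Insurance

Adoption Assistance — status part-time ✗ (requires full-time, seasonal, or temporary) → not eligible.
Remote Work Stipend — status part-time ✓; service 270 weeks ≥ 6 weeks ✓; not eligible for Adoption Assistance ✗ → not eligible.
Supplemental Life Insurance — status part-time ✓; service 270 weeks ≥ 2 years (≈730 days) ✓ → eligible.
Caregiver Leave — status part-time ✓ (not excluded); service 270 weeks ≥ 60 days ✓; dept QA ✗ → not eligible.
Education Assistance — status part-time ✓ (not excluded); site Dayton ✗ (not Hamburg) → not eligible.
Travel Insurance — status part-time ✓; service 270 weeks ≥ 5 years (≈1825 days) ✓ → eligible.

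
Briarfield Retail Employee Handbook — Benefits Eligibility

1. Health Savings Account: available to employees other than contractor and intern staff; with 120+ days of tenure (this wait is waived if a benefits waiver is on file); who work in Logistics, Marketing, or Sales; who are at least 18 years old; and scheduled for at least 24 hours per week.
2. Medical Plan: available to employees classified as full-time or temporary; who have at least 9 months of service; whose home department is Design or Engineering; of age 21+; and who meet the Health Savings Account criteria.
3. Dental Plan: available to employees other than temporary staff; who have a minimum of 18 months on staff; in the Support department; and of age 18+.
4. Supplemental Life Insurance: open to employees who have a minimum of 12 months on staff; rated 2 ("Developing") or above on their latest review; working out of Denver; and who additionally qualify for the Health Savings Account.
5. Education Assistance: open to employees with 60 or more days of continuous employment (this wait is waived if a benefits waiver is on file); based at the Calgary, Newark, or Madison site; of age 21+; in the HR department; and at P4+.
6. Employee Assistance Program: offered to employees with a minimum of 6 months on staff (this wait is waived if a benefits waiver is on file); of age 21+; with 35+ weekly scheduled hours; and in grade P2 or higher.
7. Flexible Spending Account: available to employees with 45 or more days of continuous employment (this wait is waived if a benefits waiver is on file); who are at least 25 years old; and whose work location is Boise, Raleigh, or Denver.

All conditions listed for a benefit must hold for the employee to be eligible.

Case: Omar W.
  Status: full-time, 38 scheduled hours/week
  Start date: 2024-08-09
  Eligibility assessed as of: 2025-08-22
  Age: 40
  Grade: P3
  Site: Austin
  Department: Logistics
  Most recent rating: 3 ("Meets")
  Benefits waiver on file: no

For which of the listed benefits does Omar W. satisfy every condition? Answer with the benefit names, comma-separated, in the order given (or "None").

Service from 2024-08-09 to 2025-08-22: 378 days.
Health Savings Account — status full-time ✓ (not excluded); no waiver, service 378 days ≥ 120 days ✓; dept Logistics ✓; age 40 ≥ 18 ✓; 38 hrs/wk ≥ 24 ✓ → eligible.
Medical Plan — status full-time ✓; service 378 days ≥ 9 months (≈270 days) ✓; dept Logistics ✗ → not eligible.
Dental Plan — status full-time ✓ (not excluded); service 378 days < 18 months (≈540 days) ✗ → not eligible.
Supplemental Life Insurance — service 378 days ≥ 12 months (≈360 days) ✓; rating 3 ≥ 2 ✓; site Austin ✗ (not Denver) → not eligible.
Education Assistance — no waiver, service 378 days ≥ 60 days ✓; site Austin ✗ (not Calgary, Newark, or Madison) → not eligible.
Employee Assistance Program — no waiver, service 378 days ≥ 6 months (≈180 days) ✓; age 40 ≥ 21 ✓; 38 hrs/wk ≥ 35 ✓; grade P3 ≥ P2 ✓ → eligible.
Flexible Spending Account — no waiver, service 378 days ≥ 45 days ✓; age 40 ≥ 25 ✓; site Austin ✗ (not Boise, Raleigh, or Denver) → not eligible.

Health Savings Account, Employee Assistance Program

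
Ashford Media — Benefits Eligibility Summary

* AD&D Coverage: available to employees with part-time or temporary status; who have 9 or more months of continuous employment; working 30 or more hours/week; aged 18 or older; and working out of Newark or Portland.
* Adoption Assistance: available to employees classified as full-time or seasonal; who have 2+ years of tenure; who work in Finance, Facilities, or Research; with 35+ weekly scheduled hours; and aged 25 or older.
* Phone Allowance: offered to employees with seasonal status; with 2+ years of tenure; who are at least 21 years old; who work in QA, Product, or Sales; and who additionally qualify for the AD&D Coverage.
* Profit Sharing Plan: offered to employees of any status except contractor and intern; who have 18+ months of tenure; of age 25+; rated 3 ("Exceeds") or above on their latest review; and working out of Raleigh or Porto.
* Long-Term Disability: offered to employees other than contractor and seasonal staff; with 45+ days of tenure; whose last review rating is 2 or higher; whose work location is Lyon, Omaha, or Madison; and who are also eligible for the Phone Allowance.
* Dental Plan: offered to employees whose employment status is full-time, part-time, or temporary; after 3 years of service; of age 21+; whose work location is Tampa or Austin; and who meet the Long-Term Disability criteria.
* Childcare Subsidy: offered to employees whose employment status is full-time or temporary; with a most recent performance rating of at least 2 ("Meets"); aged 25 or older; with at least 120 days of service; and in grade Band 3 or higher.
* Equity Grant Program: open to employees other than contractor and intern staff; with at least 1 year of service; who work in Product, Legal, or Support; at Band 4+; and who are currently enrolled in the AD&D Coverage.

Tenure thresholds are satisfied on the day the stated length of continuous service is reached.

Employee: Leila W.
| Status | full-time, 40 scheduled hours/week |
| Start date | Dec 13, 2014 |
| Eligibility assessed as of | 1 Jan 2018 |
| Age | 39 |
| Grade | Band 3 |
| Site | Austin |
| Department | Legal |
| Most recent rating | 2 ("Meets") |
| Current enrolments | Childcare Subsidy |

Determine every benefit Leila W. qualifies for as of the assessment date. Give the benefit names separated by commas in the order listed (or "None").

Service from Dec 13, 2014 to 1 Jan 2018: 1115 days.
AD&D Coverage — status full-time ✗ (requires part-time or temporary) → not eligible.
Adoption Assistance — status full-time ✓; service 1115 days ≥ 2 years (≈730 days) ✓; dept Legal ✗ → not eligible.
Phone Allowance — status full-time ✗ (requires seasonal) → not eligible.
Profit Sharing Plan — status full-time ✓ (not excluded); service 1115 days ≥ 18 months (≈540 days) ✓; age 39 ≥ 25 ✓; rating 2 < 3 ✗ → not eligible.
Long-Term Disability — status full-time ✓ (not excluded); service 1115 days ≥ 45 days ✓; rating 2 ≥ 2 ✓; site Austin ✗ (not Lyon, Omaha, or Madison) → not eligible.
Dental Plan — status full-time ✓; service 1115 days ≥ 3 years (≈1095 days) ✓; age 39 ≥ 21 ✓; site Austin ✓; not eligible for Long-Term Disability ✗ → not eligible.
Childcare Subsidy — status full-time ✓; rating 2 ≥ 2 ✓; age 39 ≥ 25 ✓; service 1115 days ≥ 120 days ✓; grade Band 3 ≥ Band 3 ✓ → eligible.
Equity Grant Program — status full-time ✓ (not excluded); service 1115 days ≥ 1 year (≈365 days) ✓; dept Legal ✓; grade Band 3 < Band 4 ✗ → not eligible.

Childcare Subsidy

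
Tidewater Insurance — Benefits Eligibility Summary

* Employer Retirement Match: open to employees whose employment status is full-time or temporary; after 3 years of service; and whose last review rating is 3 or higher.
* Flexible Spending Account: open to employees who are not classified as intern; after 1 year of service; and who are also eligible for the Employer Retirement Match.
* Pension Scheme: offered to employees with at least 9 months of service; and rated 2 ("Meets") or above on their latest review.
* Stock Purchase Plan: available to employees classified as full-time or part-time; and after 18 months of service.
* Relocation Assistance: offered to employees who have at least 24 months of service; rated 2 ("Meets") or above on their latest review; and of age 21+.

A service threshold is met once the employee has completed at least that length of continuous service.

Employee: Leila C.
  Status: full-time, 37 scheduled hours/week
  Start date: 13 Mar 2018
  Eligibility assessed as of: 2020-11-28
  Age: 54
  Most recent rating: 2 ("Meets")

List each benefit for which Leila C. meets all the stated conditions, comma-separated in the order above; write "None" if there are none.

Service from 13 Mar 2018 to 2020-11-28: 991 days.
Employer Retirement Match — status full-time ✓; service 991 days < 3 years (≈1095 days) ✗ → not eligible.
Flexible Spending Account — status full-time ✓ (not excluded); service 991 days ≥ 1 year (≈365 days) ✓; not eligible for Employer Retirement Match ✗ → not eligible.
Pension Scheme — service 991 days ≥ 9 months (≈270 days) ✓; rating 2 ≥ 2 ✓ → eligible.
Stock Purchase Plan — status full-time ✓; service 991 days ≥ 18 months (≈540 days) ✓ → eligible.
Relocation Assistance — service 991 days ≥ 24 months (≈720 days) ✓; rating 2 ≥ 2 ✓; age 54 ≥ 21 ✓ → eligible.

Pension Scheme, Stock Purchase Plan, Relocation Assistance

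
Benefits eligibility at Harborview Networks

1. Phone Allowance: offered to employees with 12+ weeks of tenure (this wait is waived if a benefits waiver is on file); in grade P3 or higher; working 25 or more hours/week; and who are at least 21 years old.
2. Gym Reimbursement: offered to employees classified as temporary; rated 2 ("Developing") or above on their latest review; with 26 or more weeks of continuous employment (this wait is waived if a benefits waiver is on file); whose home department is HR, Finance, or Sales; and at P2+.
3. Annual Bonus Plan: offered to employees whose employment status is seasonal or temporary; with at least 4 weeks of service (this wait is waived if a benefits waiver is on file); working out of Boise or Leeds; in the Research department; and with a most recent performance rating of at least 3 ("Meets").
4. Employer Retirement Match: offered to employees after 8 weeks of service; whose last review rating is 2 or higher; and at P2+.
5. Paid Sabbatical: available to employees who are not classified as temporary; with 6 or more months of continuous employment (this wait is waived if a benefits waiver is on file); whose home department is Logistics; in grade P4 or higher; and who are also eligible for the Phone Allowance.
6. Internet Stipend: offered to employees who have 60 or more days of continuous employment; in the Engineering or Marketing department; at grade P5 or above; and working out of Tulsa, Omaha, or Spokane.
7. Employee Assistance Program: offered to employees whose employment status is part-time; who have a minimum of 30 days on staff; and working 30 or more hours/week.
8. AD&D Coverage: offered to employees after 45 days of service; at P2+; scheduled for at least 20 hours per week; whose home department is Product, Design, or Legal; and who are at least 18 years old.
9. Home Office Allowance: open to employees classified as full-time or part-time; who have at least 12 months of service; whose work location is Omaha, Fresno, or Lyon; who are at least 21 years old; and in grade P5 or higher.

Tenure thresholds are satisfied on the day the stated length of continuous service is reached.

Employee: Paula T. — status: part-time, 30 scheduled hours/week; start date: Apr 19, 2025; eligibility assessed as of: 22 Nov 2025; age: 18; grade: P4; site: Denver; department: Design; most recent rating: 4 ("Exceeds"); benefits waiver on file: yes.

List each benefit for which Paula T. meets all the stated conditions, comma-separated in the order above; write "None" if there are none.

Employer Retirement Match, Employee Assistance Program, AD&D Coverage

Service from Apr 19, 2025 to 22 Nov 2025: 217 days.
Phone Allowance — benefits waiver on file ✓; grade P4 ≥ P3 ✓; 30 hrs/wk ≥ 25 ✓; age 18 < 21 ✗ → not eligible.
Gym Reimbursement — status part-time ✗ (requires temporary) → not eligible.
Annual Bonus Plan — status part-time ✗ (requires seasonal or temporary) → not eligible.
Employer Retirement Match — service 217 days ≥ 8 weeks (≈56 days) ✓; rating 4 ≥ 2 ✓; grade P4 ≥ P2 ✓ → eligible.
Paid Sabbatical — status part-time ✓ (not excluded); benefits waiver on file ✓; dept Design ✗ → not eligible.
Internet Stipend — service 217 days ≥ 60 days ✓; dept Design ✗ → not eligible.
Employee Assistance Program — status part-time ✓; service 217 days ≥ 30 days ✓; 30 hrs/wk ≥ 30 ✓ → eligible.
AD&D Coverage — service 217 days ≥ 45 days ✓; grade P4 ≥ P2 ✓; 30 hrs/wk ≥ 20 ✓; dept Design ✓; age 18 ≥ 18 ✓ → eligible.
Home Office Allowance — status part-time ✓; service 217 days < 12 months (≈360 days) ✗ → not eligible.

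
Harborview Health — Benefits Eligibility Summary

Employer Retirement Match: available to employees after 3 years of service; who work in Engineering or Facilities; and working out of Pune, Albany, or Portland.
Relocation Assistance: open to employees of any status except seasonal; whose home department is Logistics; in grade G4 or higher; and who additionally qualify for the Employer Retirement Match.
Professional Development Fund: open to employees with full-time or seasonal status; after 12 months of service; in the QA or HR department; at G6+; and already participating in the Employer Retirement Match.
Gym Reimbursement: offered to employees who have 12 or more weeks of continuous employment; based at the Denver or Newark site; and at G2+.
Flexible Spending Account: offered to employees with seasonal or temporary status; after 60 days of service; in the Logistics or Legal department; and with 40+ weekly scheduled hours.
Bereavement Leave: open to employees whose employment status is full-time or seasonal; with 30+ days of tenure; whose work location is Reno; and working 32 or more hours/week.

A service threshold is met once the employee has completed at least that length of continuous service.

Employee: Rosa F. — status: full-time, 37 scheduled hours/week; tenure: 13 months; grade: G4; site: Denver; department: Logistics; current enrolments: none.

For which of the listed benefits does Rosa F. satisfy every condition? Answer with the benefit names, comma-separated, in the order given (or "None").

Employer Retirement Match — service 13 months < 3 years (≈1095 days) ✗ → not eligible.
Relocation Assistance — status full-time ✓ (not excluded); dept Logistics ✓; grade G4 ≥ G4 ✓; not eligible for Employer Retirement Match ✗ → not eligible.
Professional Development Fund — status full-time ✓; service 13 months ≥ 12 months ✓; dept Logistics ✗ → not eligible.
Gym Reimbursement — service 13 months ≥ 12 weeks (≈84 days) ✓; site Denver ✓; grade G4 ≥ G2 ✓ → eligible.
Flexible Spending Account — status full-time ✗ (requires seasonal or temporary) → not eligible.
Bereavement Leave — status full-time ✓; service 13 months ≥ 30 days ✓; site Denver ✗ (not Reno) → not eligible.

Gym Reimbursement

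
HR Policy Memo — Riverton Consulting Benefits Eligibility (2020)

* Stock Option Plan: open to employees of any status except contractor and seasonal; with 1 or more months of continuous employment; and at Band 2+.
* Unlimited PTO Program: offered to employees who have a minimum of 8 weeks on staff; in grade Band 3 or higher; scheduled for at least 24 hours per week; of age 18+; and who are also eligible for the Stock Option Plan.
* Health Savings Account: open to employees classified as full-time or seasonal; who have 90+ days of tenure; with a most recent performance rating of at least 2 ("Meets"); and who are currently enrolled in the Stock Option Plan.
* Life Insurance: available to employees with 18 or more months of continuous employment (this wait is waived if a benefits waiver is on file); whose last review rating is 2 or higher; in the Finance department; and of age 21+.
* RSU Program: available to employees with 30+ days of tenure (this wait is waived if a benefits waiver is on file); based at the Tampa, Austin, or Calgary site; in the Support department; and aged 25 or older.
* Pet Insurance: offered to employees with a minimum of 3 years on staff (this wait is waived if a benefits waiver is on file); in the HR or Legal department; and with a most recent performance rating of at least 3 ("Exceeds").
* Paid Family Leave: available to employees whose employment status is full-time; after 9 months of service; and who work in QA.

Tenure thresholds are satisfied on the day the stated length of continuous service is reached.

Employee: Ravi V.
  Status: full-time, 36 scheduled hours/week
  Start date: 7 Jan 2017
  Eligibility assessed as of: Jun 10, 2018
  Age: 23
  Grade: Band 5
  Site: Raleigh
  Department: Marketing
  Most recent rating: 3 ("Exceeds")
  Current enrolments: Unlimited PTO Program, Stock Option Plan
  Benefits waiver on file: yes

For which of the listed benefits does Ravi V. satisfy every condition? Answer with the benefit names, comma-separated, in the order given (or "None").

Service from 7 Jan 2017 to Jun 10, 2018: 519 days.
Stock Option Plan — status full-time ✓ (not excluded); service 519 days ≥ 1 month (≈30 days) ✓; grade Band 5 ≥ Band 2 ✓ → eligible.
Unlimited PTO Program — service 519 days ≥ 8 weeks (≈56 days) ✓; grade Band 5 ≥ Band 3 ✓; 36 hrs/wk ≥ 24 ✓; age 23 ≥ 18 ✓; eligible for Stock Option Plan ✓ → eligible.
Health Savings Account — status full-time ✓; service 519 days ≥ 90 days ✓; rating 3 ≥ 2 ✓; enrolled in Stock Option Plan ✓ → eligible.
Life Insurance — benefits waiver on file ✓; rating 3 ≥ 2 ✓; dept Marketing ✗ → not eligible.
RSU Program — benefits waiver on file ✓; site Raleigh ✗ (not Tampa, Austin, or Calgary) → not eligible.
Pet Insurance — benefits waiver on file ✓; dept Marketing ✗ → not eligible.
Paid Family Leave — status full-time ✓; service 519 days ≥ 9 months (≈270 days) ✓; dept Marketing ✗ → not eligible.

Stock Option Plan, Unlimited PTO Program, Health Savings Account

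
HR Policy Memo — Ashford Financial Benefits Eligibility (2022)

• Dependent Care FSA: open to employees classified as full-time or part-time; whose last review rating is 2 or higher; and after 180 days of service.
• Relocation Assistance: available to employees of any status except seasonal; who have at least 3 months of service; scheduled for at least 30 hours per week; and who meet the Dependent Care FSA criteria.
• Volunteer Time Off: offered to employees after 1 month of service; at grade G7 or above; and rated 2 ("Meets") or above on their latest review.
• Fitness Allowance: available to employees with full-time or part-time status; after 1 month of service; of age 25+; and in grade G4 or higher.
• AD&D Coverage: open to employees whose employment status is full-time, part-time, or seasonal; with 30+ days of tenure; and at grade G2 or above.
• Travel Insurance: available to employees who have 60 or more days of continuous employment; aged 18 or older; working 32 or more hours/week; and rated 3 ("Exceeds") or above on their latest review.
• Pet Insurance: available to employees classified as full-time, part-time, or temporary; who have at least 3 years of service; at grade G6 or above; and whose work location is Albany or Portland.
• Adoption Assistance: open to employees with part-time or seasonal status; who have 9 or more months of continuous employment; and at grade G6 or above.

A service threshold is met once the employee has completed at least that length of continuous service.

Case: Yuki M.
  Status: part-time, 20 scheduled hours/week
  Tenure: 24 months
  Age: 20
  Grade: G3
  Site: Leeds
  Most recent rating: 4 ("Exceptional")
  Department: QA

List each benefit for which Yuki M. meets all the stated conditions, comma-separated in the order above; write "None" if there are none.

Dependent Care FSA — status part-time ✓; rating 4 ≥ 2 ✓; service 24 months ≥ 180 days ✓ → eligible.
Relocation Assistance — status part-time ✓ (not excluded); service 24 months ≥ 3 months ✓; 20 hrs/wk < 30 ✗ → not eligible.
Volunteer Time Off — service 24 months ≥ 1 month ✓; grade G3 < G7 ✗ → not eligible.
Fitness Allowance — status part-time ✓; service 24 months ≥ 1 month ✓; age 20 < 25 ✗ → not eligible.
AD&D Coverage — status part-time ✓; service 24 months ≥ 30 days ✓; grade G3 ≥ G2 ✓ → eligible.
Travel Insurance — service 24 months ≥ 60 days ✓; age 20 ≥ 18 ✓; 20 hrs/wk < 32 ✗ → not eligible.
Pet Insurance — status part-time ✓; service 24 months < 3 years (≈1095 days) ✗ → not eligible.
Adoption Assistance — status part-time ✓; service 24 months ≥ 9 months ✓; grade G3 < G6 ✗ → not eligible.

Dependent Care FSA, AD&D Coverage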